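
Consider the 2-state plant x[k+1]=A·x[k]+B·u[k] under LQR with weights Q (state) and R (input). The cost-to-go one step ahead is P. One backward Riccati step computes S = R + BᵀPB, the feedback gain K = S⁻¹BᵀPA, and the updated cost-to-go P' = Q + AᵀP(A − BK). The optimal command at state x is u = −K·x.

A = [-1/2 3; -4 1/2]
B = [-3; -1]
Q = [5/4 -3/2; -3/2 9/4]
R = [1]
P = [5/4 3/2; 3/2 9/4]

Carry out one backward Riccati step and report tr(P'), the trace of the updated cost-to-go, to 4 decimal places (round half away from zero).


9.2141

BᵀP = [-5.2500 -6.7500]
S = R + BᵀPB = [1] + [22.5000] = [23.5000]
BᵀPA = [29.6250 -19.1250]
K = S⁻¹·BᵀPA = [1.2606 -0.8138]
A−BK = [3.2819 0.5585; -2.7394 -0.3138]
AᵀP(A−BK) = [4.9661 -0.6403; -0.6403 0.7480]
P' = Q + AᵀP(A−BK) = [6.2161 -2.1403; -2.1403 2.9980]
tr(P') = 9.2141


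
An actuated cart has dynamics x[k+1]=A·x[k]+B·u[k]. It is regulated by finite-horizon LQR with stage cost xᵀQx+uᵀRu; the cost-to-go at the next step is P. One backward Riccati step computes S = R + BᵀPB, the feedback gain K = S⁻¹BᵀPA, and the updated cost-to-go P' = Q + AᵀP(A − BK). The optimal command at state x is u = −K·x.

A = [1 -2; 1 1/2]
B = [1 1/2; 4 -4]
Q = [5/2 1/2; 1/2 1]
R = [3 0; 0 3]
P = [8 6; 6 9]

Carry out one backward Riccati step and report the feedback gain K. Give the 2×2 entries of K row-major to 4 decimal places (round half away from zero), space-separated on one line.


0.5258 -0.7939 0.2153 -0.7774

BᵀP = [32.0000 42.0000; -20.0000 -33.0000]
S = R + BᵀPB = [3 0; 0 3] + [200.0000 -152.0000; -152.0000 122.0000] = [203.0000 -152.0000; -152.0000 125.0000]
BᵀPA = [74.0000 -43.0000; -53.0000 23.5000]
K = S⁻¹·BᵀPA = [0.5258 -0.7939; 0.2153 -0.7774]
A−BK = [0.3666 -0.8174; -0.2417 0.5661]
AᵀP(A−BK) = [1.5059 -2.9524; -2.9524 6.3804]
P' = Q + AᵀP(A−BK) = [4.0059 -2.4524; -2.4524 7.3804]
tr(P') = 11.3864


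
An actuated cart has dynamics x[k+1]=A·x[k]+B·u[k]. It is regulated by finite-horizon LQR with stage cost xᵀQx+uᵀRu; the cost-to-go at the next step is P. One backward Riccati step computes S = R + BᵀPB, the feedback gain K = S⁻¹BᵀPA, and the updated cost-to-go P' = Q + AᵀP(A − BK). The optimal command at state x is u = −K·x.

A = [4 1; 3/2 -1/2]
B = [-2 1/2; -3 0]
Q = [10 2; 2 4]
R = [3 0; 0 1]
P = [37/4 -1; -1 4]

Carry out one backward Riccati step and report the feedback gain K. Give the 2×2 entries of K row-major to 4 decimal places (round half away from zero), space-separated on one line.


BᵀP = [-15.5000 -10.0000; 4.6250 -0.5000]
S = R + BᵀPB = [3 0; 0 1] + [61.0000 -7.7500; -7.7500 2.3125] = [64.0000 -7.7500; -7.7500 3.3125]
BᵀPA = [-77.0000 -10.5000; 17.7500 4.8750]
K = S⁻¹·BᵀPA = [-0.7733 0.0197; 3.5492 1.5179]
A−BK = [0.6787 0.2805; -0.8200 -0.4408]
AᵀP(A−BK) = [22.4550 9.0777; 9.0777 4.0576]
P' = Q + AᵀP(A−BK) = [32.4550 11.0777; 11.0777 8.0576]
tr(P') = 40.5125

-0.7733 0.0197 3.5492 1.5179


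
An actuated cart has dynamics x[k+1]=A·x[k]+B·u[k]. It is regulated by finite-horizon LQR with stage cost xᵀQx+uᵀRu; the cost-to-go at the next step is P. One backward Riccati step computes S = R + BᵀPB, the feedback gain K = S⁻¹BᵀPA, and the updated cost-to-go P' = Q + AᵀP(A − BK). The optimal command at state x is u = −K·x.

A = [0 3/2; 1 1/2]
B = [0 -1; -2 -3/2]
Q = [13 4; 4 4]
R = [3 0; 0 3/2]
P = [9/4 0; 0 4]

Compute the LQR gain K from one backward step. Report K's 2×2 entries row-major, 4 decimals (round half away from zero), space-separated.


-0.3053 0.2595 -0.1832 -0.7443

BᵀP = [0.0000 -8.0000; -2.2500 -6.0000]
S = R + BᵀPB = [3 0; 0 3/2] + [16.0000 12.0000; 12.0000 11.2500] = [19.0000 12.0000; 12.0000 12.7500]
BᵀPA = [-8.0000 -4.0000; -6.0000 -6.3750]
K = S⁻¹·BᵀPA = [-0.3053 0.2595; -0.1832 -0.7443]
A−BK = [-0.1832 0.7557; 0.1145 -0.0973]
AᵀP(A−BK) = [0.4580 -0.3893; -0.3893 2.3559]
P' = Q + AᵀP(A−BK) = [13.4580 3.6107; 3.6107 6.3559]
tr(P') = 19.8139


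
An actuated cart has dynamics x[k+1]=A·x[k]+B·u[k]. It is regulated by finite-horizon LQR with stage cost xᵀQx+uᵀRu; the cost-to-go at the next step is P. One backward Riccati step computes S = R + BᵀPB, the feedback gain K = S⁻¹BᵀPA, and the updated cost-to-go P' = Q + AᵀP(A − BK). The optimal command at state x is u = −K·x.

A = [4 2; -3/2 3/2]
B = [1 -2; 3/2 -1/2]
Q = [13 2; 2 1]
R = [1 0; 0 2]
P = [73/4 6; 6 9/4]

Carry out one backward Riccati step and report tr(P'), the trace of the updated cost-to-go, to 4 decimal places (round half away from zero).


BᵀP = [27.2500 9.3750; -39.5000 -13.1250]
S = R + BᵀPB = [1 0; 0 2] + [41.3125 -59.1875; -59.1875 85.5625] = [42.3125 -59.1875; -59.1875 87.5625]
BᵀPA = [94.9375 68.5625; -138.3125 -98.6875]
K = S⁻¹·BᵀPA = [0.6272 0.8048; -1.1556 -0.5830]
A−BK = [1.0615 0.0291; -3.0187 0.0012]
AᵀP(A−BK) = [5.6792 1.8885; 1.8885 1.3435]
P' = Q + AᵀP(A−BK) = [18.6792 3.8885; 3.8885 2.3435]
tr(P') = 21.0227

21.0227


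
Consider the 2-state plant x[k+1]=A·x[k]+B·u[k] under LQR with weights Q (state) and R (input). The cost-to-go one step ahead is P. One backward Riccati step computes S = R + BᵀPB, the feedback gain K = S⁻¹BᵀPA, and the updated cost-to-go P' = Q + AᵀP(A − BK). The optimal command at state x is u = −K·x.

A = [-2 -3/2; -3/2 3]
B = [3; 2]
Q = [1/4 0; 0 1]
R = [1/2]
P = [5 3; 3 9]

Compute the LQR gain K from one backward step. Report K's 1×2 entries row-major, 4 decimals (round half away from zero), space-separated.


-0.7021 0.4213

BᵀP = [21.0000 27.0000]
S = R + BᵀPB = [1/2] + [117.0000] = [117.5000]
BᵀPA = [-82.5000 49.5000]
K = S⁻¹·BᵀPA = [-0.7021 0.4213]
A−BK = [0.1064 -2.7638; -0.0957 2.1574]
AᵀP(A−BK) = [0.3245 -1.9947; -1.9947 44.3968]
P' = Q + AᵀP(A−BK) = [0.5745 -1.9947; -1.9947 45.3968]
tr(P') = 45.9713


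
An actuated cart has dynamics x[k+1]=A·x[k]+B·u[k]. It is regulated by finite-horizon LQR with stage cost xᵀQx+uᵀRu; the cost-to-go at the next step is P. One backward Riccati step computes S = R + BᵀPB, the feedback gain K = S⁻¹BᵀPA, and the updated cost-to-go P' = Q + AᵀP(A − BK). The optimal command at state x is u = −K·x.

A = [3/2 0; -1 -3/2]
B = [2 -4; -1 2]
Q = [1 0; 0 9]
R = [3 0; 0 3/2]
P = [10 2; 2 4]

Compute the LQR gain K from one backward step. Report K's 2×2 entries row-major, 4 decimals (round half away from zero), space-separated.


BᵀP = [18.0000 0.0000; -36.0000 0.0000]
S = R + BᵀPB = [3 0; 0 3/2] + [36.0000 -72.0000; -72.0000 144.0000] = [39.0000 -72.0000; -72.0000 145.5000]
BᵀPA = [27.0000 0.0000; -54.0000 0.0000]
K = S⁻¹·BᵀPA = [0.0826 0.0000; -0.3303 0.0000]
A−BK = [0.0138 0.0000; -0.2569 -1.5000]
AᵀP(A−BK) = [0.4358 1.5000; 1.5000 9.0000]
P' = Q + AᵀP(A−BK) = [1.4358 1.5000; 1.5000 18.0000]
tr(P') = 19.4358

0.0826 0.0000 -0.3303 0.0000


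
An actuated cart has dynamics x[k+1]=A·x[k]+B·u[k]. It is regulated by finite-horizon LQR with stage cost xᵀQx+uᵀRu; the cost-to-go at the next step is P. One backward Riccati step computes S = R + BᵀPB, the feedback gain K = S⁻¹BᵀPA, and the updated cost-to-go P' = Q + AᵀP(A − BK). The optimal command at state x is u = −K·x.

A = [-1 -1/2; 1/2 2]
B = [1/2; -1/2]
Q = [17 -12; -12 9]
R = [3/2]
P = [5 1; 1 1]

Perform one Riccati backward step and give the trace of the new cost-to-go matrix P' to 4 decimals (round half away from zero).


BᵀP = [2.0000 0.0000]
S = R + BᵀPB = [3/2] + [1.0000] = [2.5000]
BᵀPA = [-2.0000 -1.0000]
K = S⁻¹·BᵀPA = [-0.8000 -0.4000]
A−BK = [-0.6000 -0.3000; 0.1000 1.8000]
AᵀP(A−BK) = [2.6500 0.4500; 0.4500 2.8500]
P' = Q + AᵀP(A−BK) = [19.6500 -11.5500; -11.5500 11.8500]
tr(P') = 31.5000

31.5000


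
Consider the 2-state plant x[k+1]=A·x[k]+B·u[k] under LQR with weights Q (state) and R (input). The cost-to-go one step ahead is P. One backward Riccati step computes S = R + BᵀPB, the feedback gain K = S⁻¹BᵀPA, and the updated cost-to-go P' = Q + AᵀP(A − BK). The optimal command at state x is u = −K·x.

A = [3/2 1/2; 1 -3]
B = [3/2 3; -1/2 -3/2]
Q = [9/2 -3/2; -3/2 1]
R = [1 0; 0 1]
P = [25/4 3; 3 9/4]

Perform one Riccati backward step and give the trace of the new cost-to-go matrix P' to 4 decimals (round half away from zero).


BᵀP = [7.8750 3.3750; 14.2500 5.6250]
S = R + BᵀPB = [1 0; 0 1] + [10.1250 18.5625; 18.5625 34.3125] = [11.1250 18.5625; 18.5625 35.3125]
BᵀPA = [15.1875 -6.1875; 27.0000 -9.7500]
K = S⁻¹·BᵀPA = [0.7274 -0.7769; 0.3823 0.1323]
A−BK = [-0.7378 1.2685; 1.9371 -3.1900]
AᵀP(A−BK) = [3.9448 -5.8350; -5.8350 9.2952]
P' = Q + AᵀP(A−BK) = [8.4448 -7.3350; -7.3350 10.2952]
tr(P') = 18.7400

18.7400


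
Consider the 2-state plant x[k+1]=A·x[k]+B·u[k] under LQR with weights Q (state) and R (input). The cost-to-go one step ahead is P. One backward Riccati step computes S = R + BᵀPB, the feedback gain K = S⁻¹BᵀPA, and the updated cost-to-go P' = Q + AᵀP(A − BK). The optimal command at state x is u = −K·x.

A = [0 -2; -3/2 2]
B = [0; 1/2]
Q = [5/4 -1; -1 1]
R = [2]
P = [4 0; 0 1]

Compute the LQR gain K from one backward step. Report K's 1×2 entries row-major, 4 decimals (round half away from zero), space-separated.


BᵀP = [0.0000 0.5000]
S = R + BᵀPB = [2] + [0.2500] = [2.2500]
BᵀPA = [-0.7500 1.0000]
K = S⁻¹·BᵀPA = [-0.3333 0.4444]
A−BK = [0.0000 -2.0000; -1.3333 1.7778]
AᵀP(A−BK) = [2.0000 -2.6667; -2.6667 19.5556]
P' = Q + AᵀP(A−BK) = [3.2500 -3.6667; -3.6667 20.5556]
tr(P') = 23.8056

-0.3333 0.4444


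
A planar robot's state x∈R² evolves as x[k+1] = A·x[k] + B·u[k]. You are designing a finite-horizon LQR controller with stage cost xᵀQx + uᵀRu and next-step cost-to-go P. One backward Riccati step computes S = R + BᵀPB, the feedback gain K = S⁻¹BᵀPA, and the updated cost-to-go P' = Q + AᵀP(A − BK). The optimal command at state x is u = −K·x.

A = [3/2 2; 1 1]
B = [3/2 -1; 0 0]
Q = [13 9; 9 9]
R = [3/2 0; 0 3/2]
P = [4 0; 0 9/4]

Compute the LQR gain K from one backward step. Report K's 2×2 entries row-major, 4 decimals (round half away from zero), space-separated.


BᵀP = [6.0000 0.0000; -4.0000 0.0000]
S = R + BᵀPB = [3/2 0; 0 3/2] + [9.0000 -6.0000; -6.0000 4.0000] = [10.5000 -6.0000; -6.0000 5.5000]
BᵀPA = [9.0000 12.0000; -6.0000 -8.0000]
K = S⁻¹·BᵀPA = [0.6207 0.8276; -0.4138 -0.5517]
A−BK = [0.1552 0.2069; 1.0000 1.0000]
AᵀP(A−BK) = [3.1810 3.4914; 3.4914 3.9052]
P' = Q + AᵀP(A−BK) = [16.1810 12.4914; 12.4914 12.9052]
tr(P') = 29.0862

0.6207 0.8276 -0.4138 -0.5517


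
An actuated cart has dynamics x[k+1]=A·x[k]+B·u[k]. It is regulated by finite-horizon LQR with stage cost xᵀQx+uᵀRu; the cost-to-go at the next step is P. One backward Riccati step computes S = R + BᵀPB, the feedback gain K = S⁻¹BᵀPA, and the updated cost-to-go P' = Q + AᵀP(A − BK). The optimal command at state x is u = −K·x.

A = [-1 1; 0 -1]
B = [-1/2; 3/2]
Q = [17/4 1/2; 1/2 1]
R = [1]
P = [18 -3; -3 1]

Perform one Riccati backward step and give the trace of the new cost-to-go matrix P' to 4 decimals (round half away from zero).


11.1480

BᵀP = [-13.5000 3.0000]
S = R + BᵀPB = [1] + [11.2500] = [12.2500]
BᵀPA = [13.5000 -16.5000]
K = S⁻¹·BᵀPA = [1.1020 -1.3469]
A−BK = [-0.4490 0.3265; -1.6531 1.0204]
AᵀP(A−BK) = [3.1224 -2.8163; -2.8163 2.7755]
P' = Q + AᵀP(A−BK) = [7.3724 -2.3163; -2.3163 3.7755]
tr(P') = 11.1480


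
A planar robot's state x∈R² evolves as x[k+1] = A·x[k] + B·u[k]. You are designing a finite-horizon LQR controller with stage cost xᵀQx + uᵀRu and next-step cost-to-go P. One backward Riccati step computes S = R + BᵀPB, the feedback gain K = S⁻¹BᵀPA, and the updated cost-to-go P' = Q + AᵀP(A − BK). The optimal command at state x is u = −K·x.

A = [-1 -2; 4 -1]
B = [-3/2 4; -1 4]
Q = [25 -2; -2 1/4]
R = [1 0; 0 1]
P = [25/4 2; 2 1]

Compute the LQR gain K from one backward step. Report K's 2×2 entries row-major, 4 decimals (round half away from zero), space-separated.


0.4045 0.2120 0.2203 -0.3589

BᵀP = [-11.3750 -4.0000; 33.0000 12.0000]
S = R + BᵀPB = [1 0; 0 1] + [21.0625 -61.5000; -61.5000 180.0000] = [22.0625 -61.5000; -61.5000 181.0000]
BᵀPA = [-4.6250 26.7500; 15.0000 -78.0000]
K = S⁻¹·BᵀPA = [0.4045 0.2120; 0.2203 -0.3589]
A−BK = [-1.2745 -0.2464; 3.5232 0.6476]
AᵀP(A−BK) = [4.8161 0.8641; 0.8641 0.3343]
P' = Q + AᵀP(A−BK) = [29.8161 -1.1359; -1.1359 0.5843]
tr(P') = 30.4004


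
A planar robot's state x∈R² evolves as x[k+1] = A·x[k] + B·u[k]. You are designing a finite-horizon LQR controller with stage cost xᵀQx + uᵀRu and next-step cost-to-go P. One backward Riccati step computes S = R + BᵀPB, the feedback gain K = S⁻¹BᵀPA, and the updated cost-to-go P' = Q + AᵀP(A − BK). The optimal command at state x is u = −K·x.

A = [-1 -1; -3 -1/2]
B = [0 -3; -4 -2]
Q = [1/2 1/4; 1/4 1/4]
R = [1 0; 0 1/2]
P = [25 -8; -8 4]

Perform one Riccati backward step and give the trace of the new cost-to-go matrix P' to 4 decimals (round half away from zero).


BᵀP = [32.0000 -16.0000; -59.0000 16.0000]
S = R + BᵀPB = [1 0; 0 1/2] + [64.0000 -64.0000; -64.0000 145.0000] = [65.0000 -64.0000; -64.0000 145.5000]
BᵀPA = [16.0000 -24.0000; 11.0000 51.0000]
K = S⁻¹·BᵀPA = [0.5655 -0.0425; 0.3243 0.3318]
A−BK = [-0.0270 -0.0046; -0.0892 -0.0065]
AᵀP(A−BK) = [0.3839 0.0305; 0.0305 0.0571]
P' = Q + AᵀP(A−BK) = [0.8839 0.2805; 0.2805 0.3071]
tr(P') = 1.1910

1.1910


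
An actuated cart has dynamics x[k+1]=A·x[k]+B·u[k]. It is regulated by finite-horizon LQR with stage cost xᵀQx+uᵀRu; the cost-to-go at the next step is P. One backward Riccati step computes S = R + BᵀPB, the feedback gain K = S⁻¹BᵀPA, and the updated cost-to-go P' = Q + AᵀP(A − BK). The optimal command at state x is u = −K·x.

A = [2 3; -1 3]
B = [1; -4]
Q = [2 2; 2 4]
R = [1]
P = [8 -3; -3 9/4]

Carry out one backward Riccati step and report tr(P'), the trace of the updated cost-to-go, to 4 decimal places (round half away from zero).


42.9638

BᵀP = [20.0000 -12.0000]
S = R + BᵀPB = [1] + [68.0000] = [69.0000]
BᵀPA = [52.0000 24.0000]
K = S⁻¹·BᵀPA = [0.7536 0.3478]
A−BK = [1.2464 2.6522; 2.0145 4.3913]
AᵀP(A−BK) = [7.0616 14.1630; 14.1630 29.9022]
P' = Q + AᵀP(A−BK) = [9.0616 16.1630; 16.1630 33.9022]
tr(P') = 42.9638


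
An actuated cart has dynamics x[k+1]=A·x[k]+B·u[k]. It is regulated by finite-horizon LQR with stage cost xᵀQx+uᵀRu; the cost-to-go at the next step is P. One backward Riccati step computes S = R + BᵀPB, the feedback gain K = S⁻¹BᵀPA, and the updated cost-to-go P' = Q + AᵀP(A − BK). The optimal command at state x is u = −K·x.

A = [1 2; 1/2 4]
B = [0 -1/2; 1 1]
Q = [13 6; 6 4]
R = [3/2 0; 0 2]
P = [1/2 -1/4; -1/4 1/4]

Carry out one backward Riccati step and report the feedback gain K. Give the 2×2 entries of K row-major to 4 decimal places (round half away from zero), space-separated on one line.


-0.0474 0.2526 -0.1123 0.1544

BᵀP = [-0.2500 0.2500; -0.5000 0.3750]
S = R + BᵀPB = [3/2 0; 0 2] + [0.2500 0.3750; 0.3750 0.6250] = [1.7500 0.3750; 0.3750 2.6250]
BᵀPA = [-0.1250 0.5000; -0.3125 0.5000]
K = S⁻¹·BᵀPA = [-0.0474 0.2526; -0.1123 0.1544]
A−BK = [0.9439 2.0772; 0.6596 3.5930]
AᵀP(A−BK) = [0.2715 0.3298; 0.3298 1.7965]
P' = Q + AᵀP(A−BK) = [13.2715 6.3298; 6.3298 5.7965]
tr(P') = 19.0680


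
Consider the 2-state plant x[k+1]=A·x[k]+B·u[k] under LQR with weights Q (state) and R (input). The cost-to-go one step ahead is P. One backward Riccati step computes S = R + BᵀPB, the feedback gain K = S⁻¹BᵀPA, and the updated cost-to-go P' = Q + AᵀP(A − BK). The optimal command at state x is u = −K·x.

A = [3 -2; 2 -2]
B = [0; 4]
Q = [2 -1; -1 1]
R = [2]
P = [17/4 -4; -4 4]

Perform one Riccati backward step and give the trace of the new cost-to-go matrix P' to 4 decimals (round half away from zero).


BᵀP = [-16.0000 16.0000]
S = R + BᵀPB = [2] + [64.0000] = [66.0000]
BᵀPA = [-16.0000 0.0000]
K = S⁻¹·BᵀPA = [-0.2424 0.0000]
A−BK = [3.0000 -2.0000; 2.9697 -2.0000]
AᵀP(A−BK) = [2.3712 -1.5000; -1.5000 1.0000]
P' = Q + AᵀP(A−BK) = [4.3712 -2.5000; -2.5000 2.0000]
tr(P') = 6.3712

6.3712


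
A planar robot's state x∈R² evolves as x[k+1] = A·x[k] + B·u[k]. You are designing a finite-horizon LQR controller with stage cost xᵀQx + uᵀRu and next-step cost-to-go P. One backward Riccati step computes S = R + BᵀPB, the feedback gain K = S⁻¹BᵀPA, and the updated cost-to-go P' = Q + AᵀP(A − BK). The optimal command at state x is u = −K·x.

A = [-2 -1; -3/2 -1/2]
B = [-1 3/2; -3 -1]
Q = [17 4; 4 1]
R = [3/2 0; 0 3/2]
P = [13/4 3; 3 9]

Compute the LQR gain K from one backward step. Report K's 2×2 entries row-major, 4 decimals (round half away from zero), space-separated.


0.7413 0.3026 -0.6375 -0.3566

BᵀP = [-12.2500 -30.0000; 1.8750 -4.5000]
S = R + BᵀPB = [3/2 0; 0 3/2] + [102.2500 11.6250; 11.6250 7.3125] = [103.7500 11.6250; 11.6250 8.8125]
BᵀPA = [69.5000 27.2500; 3.0000 0.3750]
K = S⁻¹·BᵀPA = [0.7413 0.3026; -0.6375 -0.3566]
A−BK = [-0.3025 -0.1624; 0.0865 0.0512]
AᵀP(A−BK) = [1.6416 0.7884; 0.7884 0.3876]
P' = Q + AᵀP(A−BK) = [18.6416 4.7884; 4.7884 1.3876]
tr(P') = 20.0292


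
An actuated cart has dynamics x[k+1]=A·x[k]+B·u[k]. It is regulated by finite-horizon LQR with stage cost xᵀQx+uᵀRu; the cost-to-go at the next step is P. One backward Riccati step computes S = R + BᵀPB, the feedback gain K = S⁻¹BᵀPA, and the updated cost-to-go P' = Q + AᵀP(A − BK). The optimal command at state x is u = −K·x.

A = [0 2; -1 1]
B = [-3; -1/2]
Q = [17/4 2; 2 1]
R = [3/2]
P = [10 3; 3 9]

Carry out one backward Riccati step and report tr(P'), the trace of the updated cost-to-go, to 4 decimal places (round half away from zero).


BᵀP = [-31.5000 -13.5000]
S = R + BᵀPB = [3/2] + [101.2500] = [102.7500]
BᵀPA = [13.5000 -76.5000]
K = S⁻¹·BᵀPA = [0.1314 -0.7445]
A−BK = [0.3942 -0.2336; -0.9343 0.6277]
AᵀP(A−BK) = [7.2263 -4.9489; -4.9489 4.0438]
P' = Q + AᵀP(A−BK) = [11.4763 -2.9489; -2.9489 5.0438]
tr(P') = 16.5201

16.5201


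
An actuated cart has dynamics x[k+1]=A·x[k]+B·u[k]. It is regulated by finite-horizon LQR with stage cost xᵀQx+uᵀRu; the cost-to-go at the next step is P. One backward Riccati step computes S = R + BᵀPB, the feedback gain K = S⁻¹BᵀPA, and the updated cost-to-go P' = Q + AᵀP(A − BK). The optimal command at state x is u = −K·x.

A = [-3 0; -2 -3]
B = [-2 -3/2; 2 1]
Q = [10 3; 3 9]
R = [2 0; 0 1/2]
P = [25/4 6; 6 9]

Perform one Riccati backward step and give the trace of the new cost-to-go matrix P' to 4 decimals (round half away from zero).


BᵀP = [-0.5000 6.0000; -3.3750 0.0000]
S = R + BᵀPB = [2 0; 0 1/2] + [13.0000 6.7500; 6.7500 5.0625] = [15.0000 6.7500; 6.7500 5.5625]
BᵀPA = [-10.5000 -18.0000; 10.1250 0.0000]
K = S⁻¹·BᵀPA = [-3.3465 -2.6436; 5.8812 3.2079]
A−BK = [-0.8713 -0.4752; -1.1881 -0.9208]
AᵀP(A−BK) = [69.5644 47.7624; 47.7624 33.4158]
P' = Q + AᵀP(A−BK) = [79.5644 50.7624; 50.7624 42.4158]
tr(P') = 121.9802

121.9802


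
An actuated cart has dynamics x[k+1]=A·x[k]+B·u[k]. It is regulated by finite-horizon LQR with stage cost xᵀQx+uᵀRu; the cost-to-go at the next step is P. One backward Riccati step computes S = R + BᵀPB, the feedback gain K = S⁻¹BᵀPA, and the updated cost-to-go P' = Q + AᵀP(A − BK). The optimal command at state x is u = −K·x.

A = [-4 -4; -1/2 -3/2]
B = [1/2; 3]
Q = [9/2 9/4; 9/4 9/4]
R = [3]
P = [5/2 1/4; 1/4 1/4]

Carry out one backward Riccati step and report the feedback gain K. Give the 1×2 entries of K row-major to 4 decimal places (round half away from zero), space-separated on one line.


-1.2736 -1.4057

BᵀP = [2.0000 0.8750]
S = R + BᵀPB = [3] + [3.6250] = [6.6250]
BᵀPA = [-8.4375 -9.3125]
K = S⁻¹·BᵀPA = [-1.2736 -1.4057]
A−BK = [-3.3632 -3.2972; 3.3208 2.7170]
AᵀP(A−BK) = [30.3166 30.3272; 30.3272 30.4723]
P' = Q + AᵀP(A−BK) = [34.8166 32.5772; 32.5772 32.7223]
tr(P') = 67.5389


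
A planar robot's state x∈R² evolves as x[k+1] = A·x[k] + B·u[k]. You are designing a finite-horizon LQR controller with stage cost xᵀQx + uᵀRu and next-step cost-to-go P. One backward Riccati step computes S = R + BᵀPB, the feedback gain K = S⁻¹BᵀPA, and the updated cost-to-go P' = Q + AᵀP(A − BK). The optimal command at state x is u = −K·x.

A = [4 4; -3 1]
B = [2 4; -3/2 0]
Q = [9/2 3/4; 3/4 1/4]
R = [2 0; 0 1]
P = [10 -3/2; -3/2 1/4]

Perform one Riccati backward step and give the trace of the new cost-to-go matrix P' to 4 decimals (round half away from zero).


BᵀP = [22.2500 -3.3750; 40.0000 -6.0000]
S = R + BᵀPB = [2 0; 0 1] + [49.5625 89.0000; 89.0000 160.0000] = [51.5625 89.0000; 89.0000 161.0000]
BᵀPA = [99.1250 85.6250; 178.0000 154.0000]
K = S⁻¹·BᵀPA = [0.3078 0.2092; 0.9355 0.8409]
A−BK = [-0.3574 0.2181; -2.5383 1.3138]
AᵀP(A−BK) = [1.2311 0.8369; 0.8369 0.8422]
P' = Q + AᵀP(A−BK) = [5.7311 1.5869; 1.5869 1.0922]
tr(P') = 6.8232

6.8232


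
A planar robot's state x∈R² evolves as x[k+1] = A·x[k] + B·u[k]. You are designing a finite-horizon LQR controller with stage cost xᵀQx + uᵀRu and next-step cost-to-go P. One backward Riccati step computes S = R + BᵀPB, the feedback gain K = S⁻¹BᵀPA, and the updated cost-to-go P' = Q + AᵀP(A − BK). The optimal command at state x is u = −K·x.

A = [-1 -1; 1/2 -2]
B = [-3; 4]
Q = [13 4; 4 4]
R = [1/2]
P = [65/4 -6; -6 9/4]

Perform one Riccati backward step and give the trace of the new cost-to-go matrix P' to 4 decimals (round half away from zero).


BᵀP = [-72.7500 27.0000]
S = R + BᵀPB = [1/2] + [326.2500] = [326.7500]
BᵀPA = [86.2500 18.7500]
K = S⁻¹·BᵀPA = [0.2640 0.0574]
A−BK = [-0.2081 -0.8279; -0.5559 -2.2295]
AᵀP(A−BK) = [0.0457 0.0507; 0.0507 0.1741]
P' = Q + AᵀP(A−BK) = [13.0457 4.0507; 4.0507 4.1741]
tr(P') = 17.2197

17.2197


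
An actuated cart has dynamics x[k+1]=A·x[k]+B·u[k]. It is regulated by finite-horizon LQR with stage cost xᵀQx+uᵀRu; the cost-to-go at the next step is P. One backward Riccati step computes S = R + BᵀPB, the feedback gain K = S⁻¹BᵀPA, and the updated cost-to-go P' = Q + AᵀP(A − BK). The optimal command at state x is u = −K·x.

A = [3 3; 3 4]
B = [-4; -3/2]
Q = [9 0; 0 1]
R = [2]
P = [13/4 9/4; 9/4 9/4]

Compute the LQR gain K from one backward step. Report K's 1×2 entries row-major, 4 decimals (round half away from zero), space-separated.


BᵀP = [-16.3750 -12.3750]
S = R + BᵀPB = [2] + [84.0625] = [86.0625]
BᵀPA = [-86.2500 -98.6250]
K = S⁻¹·BᵀPA = [-1.0022 -1.1460]
A−BK = [-1.0087 -1.5839; 1.4967 2.2810]
AᵀP(A−BK) = [3.5621 4.6601; 4.6601 6.2288]
P' = Q + AᵀP(A−BK) = [12.5621 4.6601; 4.6601 7.2288]
tr(P') = 19.7908

-1.0022 -1.1460


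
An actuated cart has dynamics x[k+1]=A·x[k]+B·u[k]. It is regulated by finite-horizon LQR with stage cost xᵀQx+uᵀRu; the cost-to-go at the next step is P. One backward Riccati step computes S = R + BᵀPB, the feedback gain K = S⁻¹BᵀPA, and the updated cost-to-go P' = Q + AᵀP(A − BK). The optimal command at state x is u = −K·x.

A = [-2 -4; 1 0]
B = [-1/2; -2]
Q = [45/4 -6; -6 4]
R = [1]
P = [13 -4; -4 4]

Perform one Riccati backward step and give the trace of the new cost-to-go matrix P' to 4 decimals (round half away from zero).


285.6990

BᵀP = [1.5000 -6.0000]
S = R + BᵀPB = [1] + [11.2500] = [12.2500]
BᵀPA = [-9.0000 -6.0000]
K = S⁻¹·BᵀPA = [-0.7347 -0.4898]
A−BK = [-2.3673 -4.2449; -0.4694 -0.9796]
AᵀP(A−BK) = [65.3878 115.5918; 115.5918 205.0612]
P' = Q + AᵀP(A−BK) = [76.6378 109.5918; 109.5918 209.0612]
tr(P') = 285.6990


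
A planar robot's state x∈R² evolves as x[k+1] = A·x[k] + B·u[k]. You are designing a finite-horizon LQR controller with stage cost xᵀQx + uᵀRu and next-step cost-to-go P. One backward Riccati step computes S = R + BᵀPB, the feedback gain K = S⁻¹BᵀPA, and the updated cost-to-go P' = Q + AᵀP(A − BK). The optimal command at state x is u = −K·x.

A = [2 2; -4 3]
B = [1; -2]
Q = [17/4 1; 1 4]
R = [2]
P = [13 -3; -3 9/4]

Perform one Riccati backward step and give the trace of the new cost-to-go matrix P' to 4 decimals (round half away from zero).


BᵀP = [19.0000 -7.5000]
S = R + BᵀPB = [2] + [34.0000] = [36.0000]
BᵀPA = [68.0000 15.5000]
K = S⁻¹·BᵀPA = [1.8889 0.4306]
A−BK = [0.1111 1.5694; -0.2222 3.8611]
AᵀP(A−BK) = [7.5556 1.7222; 1.7222 29.5764]
P' = Q + AᵀP(A−BK) = [11.8056 2.7222; 2.7222 33.5764]
tr(P') = 45.3819

45.3819


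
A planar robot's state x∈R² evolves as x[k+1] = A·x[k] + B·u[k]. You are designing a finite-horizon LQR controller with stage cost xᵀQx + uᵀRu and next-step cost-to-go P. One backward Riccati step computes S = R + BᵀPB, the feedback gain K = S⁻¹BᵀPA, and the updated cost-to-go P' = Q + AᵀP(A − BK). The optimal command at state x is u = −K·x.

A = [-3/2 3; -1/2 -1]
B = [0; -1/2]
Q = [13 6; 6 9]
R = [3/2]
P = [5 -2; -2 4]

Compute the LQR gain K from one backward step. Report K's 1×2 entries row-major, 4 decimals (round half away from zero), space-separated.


-0.2000 2.0000

BᵀP = [1.0000 -2.0000]
S = R + BᵀPB = [3/2] + [1.0000] = [2.5000]
BᵀPA = [-0.5000 5.0000]
K = S⁻¹·BᵀPA = [-0.2000 2.0000]
A−BK = [-1.5000 3.0000; -0.6000 0.0000]
AᵀP(A−BK) = [9.1500 -19.5000; -19.5000 51.0000]
P' = Q + AᵀP(A−BK) = [22.1500 -13.5000; -13.5000 60.0000]
tr(P') = 82.1500


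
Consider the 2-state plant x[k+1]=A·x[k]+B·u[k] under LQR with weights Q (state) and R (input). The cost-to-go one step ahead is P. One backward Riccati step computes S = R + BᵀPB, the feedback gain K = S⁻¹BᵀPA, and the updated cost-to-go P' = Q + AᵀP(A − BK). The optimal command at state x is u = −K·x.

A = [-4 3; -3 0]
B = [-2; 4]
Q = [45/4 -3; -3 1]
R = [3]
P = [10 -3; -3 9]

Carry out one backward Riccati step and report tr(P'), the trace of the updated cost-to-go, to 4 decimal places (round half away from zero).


BᵀP = [-32.0000 42.0000]
S = R + BᵀPB = [3] + [232.0000] = [235.0000]
BᵀPA = [2.0000 -96.0000]
K = S⁻¹·BᵀPA = [0.0085 -0.4085]
A−BK = [-3.9830 2.1830; -3.0340 1.6340]
AᵀP(A−BK) = [168.9830 -92.1830; -92.1830 50.7830]
P' = Q + AᵀP(A−BK) = [180.2330 -95.1830; -95.1830 51.7830]
tr(P') = 232.0160

232.0160


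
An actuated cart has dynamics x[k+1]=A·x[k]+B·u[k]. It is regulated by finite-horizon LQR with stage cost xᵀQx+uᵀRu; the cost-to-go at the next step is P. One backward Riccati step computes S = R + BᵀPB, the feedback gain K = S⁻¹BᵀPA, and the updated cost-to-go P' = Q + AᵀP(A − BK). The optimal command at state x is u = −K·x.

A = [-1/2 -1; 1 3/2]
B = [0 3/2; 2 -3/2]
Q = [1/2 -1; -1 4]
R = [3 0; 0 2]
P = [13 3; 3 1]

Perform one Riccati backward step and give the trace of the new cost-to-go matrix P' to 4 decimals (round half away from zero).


5.4471

BᵀP = [6.0000 2.0000; 15.0000 3.0000]
S = R + BᵀPB = [3 0; 0 2] + [4.0000 6.0000; 6.0000 18.0000] = [7.0000 6.0000; 6.0000 20.0000]
BᵀPA = [-1.0000 -3.0000; -4.5000 -10.5000]
K = S⁻¹·BᵀPA = [0.0673 0.0288; -0.2452 -0.5337]
A−BK = [-0.1322 -0.1995; 0.4976 0.6418]
AᵀP(A−BK) = [0.2139 0.3774; 0.3774 0.7332]
P' = Q + AᵀP(A−BK) = [0.7139 -0.6226; -0.6226 4.7332]
tr(P') = 5.4471


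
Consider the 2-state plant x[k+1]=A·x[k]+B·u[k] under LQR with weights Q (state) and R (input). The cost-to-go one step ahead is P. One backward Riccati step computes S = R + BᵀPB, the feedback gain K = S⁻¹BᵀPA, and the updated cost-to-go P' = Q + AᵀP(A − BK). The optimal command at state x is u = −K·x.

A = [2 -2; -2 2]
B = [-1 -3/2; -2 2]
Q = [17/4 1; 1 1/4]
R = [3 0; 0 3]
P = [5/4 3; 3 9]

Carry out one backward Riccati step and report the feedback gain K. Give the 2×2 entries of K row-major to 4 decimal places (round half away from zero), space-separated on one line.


0.2587 -0.2587 -0.4493 0.4493

BᵀP = [-7.2500 -21.0000; 4.1250 13.5000]
S = R + BᵀPB = [3 0; 0 3] + [49.2500 -31.1250; -31.1250 20.8125] = [52.2500 -31.1250; -31.1250 23.8125]
BᵀPA = [27.5000 -27.5000; -18.7500 18.7500]
K = S⁻¹·BᵀPA = [0.2587 -0.2587; -0.4493 0.4493]
A−BK = [1.5848 -1.5848; -0.5841 0.5841]
AᵀP(A−BK) = [1.4622 -1.4622; -1.4622 1.4622]
P' = Q + AᵀP(A−BK) = [5.7122 -0.4622; -0.4622 1.7122]
tr(P') = 7.4244


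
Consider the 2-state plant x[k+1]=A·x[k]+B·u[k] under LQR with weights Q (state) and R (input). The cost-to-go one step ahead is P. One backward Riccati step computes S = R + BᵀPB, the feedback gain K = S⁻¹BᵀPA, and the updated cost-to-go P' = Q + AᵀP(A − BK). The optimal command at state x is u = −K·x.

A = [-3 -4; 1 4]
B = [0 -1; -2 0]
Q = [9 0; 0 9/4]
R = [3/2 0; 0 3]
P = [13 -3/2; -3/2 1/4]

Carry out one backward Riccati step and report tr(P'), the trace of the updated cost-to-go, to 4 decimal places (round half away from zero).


77.8185

BᵀP = [3.0000 -0.5000; -13.0000 1.5000]
S = R + BᵀPB = [3/2 0; 0 3] + [1.0000 -3.0000; -3.0000 13.0000] = [2.5000 -3.0000; -3.0000 16.0000]
BᵀPA = [-9.5000 -14.0000; 40.5000 58.0000]
K = S⁻¹·BᵀPA = [-0.9839 -1.6129; 2.3468 3.3226]
A−BK = [-0.6532 -0.6774; -0.9677 0.7742]
AᵀP(A−BK) = [21.8589 31.1129; 31.1129 44.7097]
P' = Q + AᵀP(A−BK) = [30.8589 31.1129; 31.1129 46.9597]
tr(P') = 77.8185


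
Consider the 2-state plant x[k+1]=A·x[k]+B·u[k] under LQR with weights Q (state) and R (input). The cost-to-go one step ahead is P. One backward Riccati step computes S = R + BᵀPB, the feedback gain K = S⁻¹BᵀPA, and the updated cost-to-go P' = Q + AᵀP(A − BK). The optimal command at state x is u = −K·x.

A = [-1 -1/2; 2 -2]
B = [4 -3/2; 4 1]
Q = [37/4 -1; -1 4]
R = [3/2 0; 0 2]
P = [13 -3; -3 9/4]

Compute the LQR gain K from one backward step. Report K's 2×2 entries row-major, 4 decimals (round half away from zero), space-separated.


0.1313 -0.3089 1.0416 -0.5109

BᵀP = [40.0000 -3.0000; -22.5000 6.7500]
S = R + BᵀPB = [3/2 0; 0 2] + [148.0000 -63.0000; -63.0000 40.5000] = [149.5000 -63.0000; -63.0000 42.5000]
BᵀPA = [-46.0000 -14.0000; 36.0000 -2.2500]
K = S⁻¹·BᵀPA = [0.1313 -0.3089; 1.0416 -0.5109]
A−BK = [0.0374 -0.0306; 0.4334 -0.2533]
AᵀP(A−BK) = [2.5393 -1.3188; -1.3188 0.7753]
P' = Q + AᵀP(A−BK) = [11.7893 -2.3188; -2.3188 4.7753]
tr(P') = 16.5645


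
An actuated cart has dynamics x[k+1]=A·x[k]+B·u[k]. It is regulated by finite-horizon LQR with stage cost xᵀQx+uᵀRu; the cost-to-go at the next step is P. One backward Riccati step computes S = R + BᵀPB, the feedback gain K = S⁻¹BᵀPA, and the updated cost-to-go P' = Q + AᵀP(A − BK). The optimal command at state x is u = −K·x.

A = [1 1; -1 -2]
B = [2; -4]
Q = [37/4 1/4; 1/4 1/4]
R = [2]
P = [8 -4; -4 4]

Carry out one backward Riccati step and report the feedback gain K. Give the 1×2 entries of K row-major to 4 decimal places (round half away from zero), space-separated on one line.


0.3457 0.4938

BᵀP = [32.0000 -24.0000]
S = R + BᵀPB = [2] + [160.0000] = [162.0000]
BᵀPA = [56.0000 80.0000]
K = S⁻¹·BᵀPA = [0.3457 0.4938]
A−BK = [0.3086 0.0123; 0.3827 -0.0247]
AᵀP(A−BK) = [0.6420 0.3457; 0.3457 0.4938]
P' = Q + AᵀP(A−BK) = [9.8920 0.5957; 0.5957 0.7438]
tr(P') = 10.6358


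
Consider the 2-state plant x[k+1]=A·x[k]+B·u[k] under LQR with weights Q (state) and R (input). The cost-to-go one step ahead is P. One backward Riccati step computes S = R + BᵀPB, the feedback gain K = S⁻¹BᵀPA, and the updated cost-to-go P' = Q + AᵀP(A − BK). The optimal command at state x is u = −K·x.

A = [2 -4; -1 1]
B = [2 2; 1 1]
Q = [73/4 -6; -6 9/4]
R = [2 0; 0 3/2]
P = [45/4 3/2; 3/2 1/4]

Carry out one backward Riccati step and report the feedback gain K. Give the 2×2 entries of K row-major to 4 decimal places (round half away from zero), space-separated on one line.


BᵀP = [24.0000 3.2500; 24.0000 3.2500]
S = R + BᵀPB = [2 0; 0 3/2] + [51.2500 51.2500; 51.2500 51.2500] = [53.2500 51.2500; 51.2500 52.7500]
BᵀPA = [44.7500 -92.7500; 44.7500 -92.7500]
K = S⁻¹·BᵀPA = [0.3681 -0.7629; 0.4907 -1.0171]
A−BK = [0.2824 -0.4400; -1.8588 2.7800]
AᵀP(A−BK) = [0.8184 -1.5956; -1.5956 3.1563]
P' = Q + AᵀP(A−BK) = [19.0684 -7.5956; -7.5956 5.4063]
tr(P') = 24.4746

0.3681 -0.7629 0.4907 -1.0171


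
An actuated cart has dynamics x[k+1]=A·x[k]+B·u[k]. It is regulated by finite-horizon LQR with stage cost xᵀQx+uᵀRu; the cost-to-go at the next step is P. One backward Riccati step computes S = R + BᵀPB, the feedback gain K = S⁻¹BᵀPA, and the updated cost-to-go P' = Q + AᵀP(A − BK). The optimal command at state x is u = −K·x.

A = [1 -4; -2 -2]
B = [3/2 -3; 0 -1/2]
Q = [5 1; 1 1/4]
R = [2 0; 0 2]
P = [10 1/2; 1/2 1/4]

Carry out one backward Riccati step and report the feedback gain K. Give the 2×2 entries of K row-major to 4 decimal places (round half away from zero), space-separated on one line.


0.1627 -0.4981 -0.2097 1.0864

BᵀP = [15.0000 0.7500; -30.2500 -1.6250]
S = R + BᵀPB = [2 0; 0 2] + [22.5000 -45.3750; -45.3750 91.5625] = [24.5000 -45.3750; -45.3750 93.5625]
BᵀPA = [13.5000 -61.5000; -27.0000 124.2500]
K = S⁻¹·BᵀPA = [0.1627 -0.4981; -0.2097 1.0864]
A−BK = [0.1269 0.0064; -2.1048 -1.4568]
AᵀP(A−BK) = [1.1424 0.0578; 0.0578 3.3785]
P' = Q + AᵀP(A−BK) = [6.1424 1.0578; 1.0578 3.6285]
tr(P') = 9.7709


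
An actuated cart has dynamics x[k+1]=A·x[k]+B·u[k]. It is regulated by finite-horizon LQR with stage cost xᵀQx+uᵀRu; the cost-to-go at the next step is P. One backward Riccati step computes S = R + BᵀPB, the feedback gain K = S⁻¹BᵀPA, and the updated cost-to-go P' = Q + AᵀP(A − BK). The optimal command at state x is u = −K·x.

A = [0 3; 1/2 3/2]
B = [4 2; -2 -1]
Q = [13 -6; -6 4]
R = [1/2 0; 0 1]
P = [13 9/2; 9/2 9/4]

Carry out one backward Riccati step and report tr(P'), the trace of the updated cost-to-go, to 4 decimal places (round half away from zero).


BᵀP = [43.0000 13.5000; 21.5000 6.7500]
S = R + BᵀPB = [1/2 0; 0 1] + [145.0000 72.5000; 72.5000 36.2500] = [145.5000 72.5000; 72.5000 37.2500]
BᵀPA = [6.7500 149.2500; 3.3750 74.6250]
K = S⁻¹·BᵀPA = [0.0413 0.9121; 0.0103 0.2280]
A−BK = [-0.1856 -1.1047; 0.5928 3.5523]
AᵀP(A−BK) = [0.2492 1.5109; 1.5109 9.4074]
P' = Q + AᵀP(A−BK) = [13.2492 -4.4891; -4.4891 13.4074]
tr(P') = 26.6566

26.6566


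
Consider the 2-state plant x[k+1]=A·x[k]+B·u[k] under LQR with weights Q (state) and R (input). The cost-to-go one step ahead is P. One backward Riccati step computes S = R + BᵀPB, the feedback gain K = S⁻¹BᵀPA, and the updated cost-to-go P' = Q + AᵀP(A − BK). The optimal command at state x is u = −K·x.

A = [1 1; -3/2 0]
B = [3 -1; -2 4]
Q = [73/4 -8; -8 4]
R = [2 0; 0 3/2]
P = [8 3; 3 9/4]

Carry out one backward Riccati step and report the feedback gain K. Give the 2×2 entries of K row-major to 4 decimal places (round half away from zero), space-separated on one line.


BᵀP = [18.0000 4.5000; 4.0000 6.0000]
S = R + BᵀPB = [2 0; 0 3/2] + [45.0000 0.0000; 0.0000 20.0000] = [47.0000 0.0000; 0.0000 21.5000]
BᵀPA = [11.2500 18.0000; -5.0000 4.0000]
K = S⁻¹·BᵀPA = [0.2394 0.3830; -0.2326 0.1860]
A−BK = [0.0494 0.0371; -0.0910 0.0218]
AᵀP(A−BK) = [0.2069 0.1217; 0.1217 0.3622]
P' = Q + AᵀP(A−BK) = [18.4569 -7.8783; -7.8783 4.3622]
tr(P') = 22.8191

0.2394 0.3830 -0.2326 0.1860


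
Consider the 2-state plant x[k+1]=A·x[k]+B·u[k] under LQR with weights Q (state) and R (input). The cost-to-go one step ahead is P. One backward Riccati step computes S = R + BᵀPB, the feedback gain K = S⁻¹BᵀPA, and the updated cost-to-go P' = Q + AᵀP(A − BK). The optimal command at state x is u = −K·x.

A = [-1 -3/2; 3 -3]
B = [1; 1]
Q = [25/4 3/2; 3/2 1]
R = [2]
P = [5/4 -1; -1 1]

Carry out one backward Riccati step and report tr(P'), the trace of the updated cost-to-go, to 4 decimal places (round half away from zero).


26.2222

BᵀP = [0.2500 0.0000]
S = R + BᵀPB = [2] + [0.2500] = [2.2500]
BᵀPA = [-0.2500 -0.3750]
K = S⁻¹·BᵀPA = [-0.1111 -0.1667]
A−BK = [-0.8889 -1.3333; 3.1111 -2.8333]
AᵀP(A−BK) = [16.2222 -5.6667; -5.6667 2.7500]
P' = Q + AᵀP(A−BK) = [22.4722 -4.1667; -4.1667 3.7500]
tr(P') = 26.2222


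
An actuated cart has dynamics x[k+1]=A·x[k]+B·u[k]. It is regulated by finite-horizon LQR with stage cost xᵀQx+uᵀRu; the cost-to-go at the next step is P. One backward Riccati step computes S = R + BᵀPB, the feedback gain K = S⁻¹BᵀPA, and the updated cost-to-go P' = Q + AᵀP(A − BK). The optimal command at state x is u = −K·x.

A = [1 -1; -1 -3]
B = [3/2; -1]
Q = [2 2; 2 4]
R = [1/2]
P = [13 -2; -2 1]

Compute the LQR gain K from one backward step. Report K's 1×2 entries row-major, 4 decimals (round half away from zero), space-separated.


BᵀP = [21.5000 -4.0000]
S = R + BᵀPB = [1/2] + [36.2500] = [36.7500]
BᵀPA = [25.5000 -9.5000]
K = S⁻¹·BᵀPA = [0.6939 -0.2585]
A−BK = [-0.0408 -0.6122; -0.3061 -3.2585]
AᵀP(A−BK) = [0.3061 0.5918; 0.5918 7.5442]
P' = Q + AᵀP(A−BK) = [2.3061 2.5918; 2.5918 11.5442]
tr(P') = 13.8503

0.6939 -0.2585


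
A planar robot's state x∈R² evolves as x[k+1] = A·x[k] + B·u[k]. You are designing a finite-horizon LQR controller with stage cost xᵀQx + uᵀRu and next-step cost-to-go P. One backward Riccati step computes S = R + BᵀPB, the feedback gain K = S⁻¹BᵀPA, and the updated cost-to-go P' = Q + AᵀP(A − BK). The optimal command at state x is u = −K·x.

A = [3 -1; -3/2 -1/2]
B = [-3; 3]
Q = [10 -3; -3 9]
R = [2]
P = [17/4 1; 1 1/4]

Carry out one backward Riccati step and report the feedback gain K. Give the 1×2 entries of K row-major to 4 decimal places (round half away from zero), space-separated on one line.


BᵀP = [-9.7500 -2.2500]
S = R + BᵀPB = [2] + [22.5000] = [24.5000]
BᵀPA = [-25.8750 10.8750]
K = S⁻¹·BᵀPA = [-1.0561 0.4439]
A−BK = [-0.1684 0.3316; 1.6684 -1.8316]
AᵀP(A−BK) = [2.4853 -1.0772; -1.0772 0.4853]
P' = Q + AᵀP(A−BK) = [12.4853 -4.0772; -4.0772 9.4853]
tr(P') = 21.9707

-1.0561 0.4439


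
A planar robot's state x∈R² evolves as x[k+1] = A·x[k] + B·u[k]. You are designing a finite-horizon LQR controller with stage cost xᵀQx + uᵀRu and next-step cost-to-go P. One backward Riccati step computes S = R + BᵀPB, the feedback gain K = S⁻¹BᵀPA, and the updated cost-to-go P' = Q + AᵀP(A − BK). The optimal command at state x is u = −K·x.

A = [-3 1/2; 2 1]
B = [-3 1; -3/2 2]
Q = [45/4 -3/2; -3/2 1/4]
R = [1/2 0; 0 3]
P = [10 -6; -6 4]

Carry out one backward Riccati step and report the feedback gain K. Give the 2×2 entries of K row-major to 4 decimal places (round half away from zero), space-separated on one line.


BᵀP = [-21.0000 12.0000; -2.0000 2.0000]
S = R + BᵀPB = [1/2 0; 0 3] + [45.0000 3.0000; 3.0000 2.0000] = [45.5000 3.0000; 3.0000 5.0000]
BᵀPA = [87.0000 1.5000; 10.0000 1.0000]
K = S⁻¹·BᵀPA = [1.8535 0.0206; 0.8879 0.1876]
A−BK = [1.6728 0.3741; 3.0046 0.6556]
AᵀP(A−BK) = [7.8627 1.3318; 1.3318 0.2815]
P' = Q + AᵀP(A−BK) = [19.1127 -0.1682; -0.1682 0.5315]
tr(P') = 19.6442

1.8535 0.0206 0.8879 0.1876


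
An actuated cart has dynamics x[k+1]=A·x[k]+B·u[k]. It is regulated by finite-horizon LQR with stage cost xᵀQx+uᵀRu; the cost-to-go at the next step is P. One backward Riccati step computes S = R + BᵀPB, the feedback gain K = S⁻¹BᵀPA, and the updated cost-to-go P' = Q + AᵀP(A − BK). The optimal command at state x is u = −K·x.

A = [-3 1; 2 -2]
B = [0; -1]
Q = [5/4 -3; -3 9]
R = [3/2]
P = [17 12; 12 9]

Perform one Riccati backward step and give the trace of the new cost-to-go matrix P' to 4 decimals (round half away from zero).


25.9643

BᵀP = [-12.0000 -9.0000]
S = R + BᵀPB = [3/2] + [9.0000] = [10.5000]
BᵀPA = [18.0000 6.0000]
K = S⁻¹·BᵀPA = [1.7143 0.5714]
A−BK = [-3.0000 1.0000; 3.7143 -1.4286]
AᵀP(A−BK) = [14.1429 -1.2857; -1.2857 1.5714]
P' = Q + AᵀP(A−BK) = [15.3929 -4.2857; -4.2857 10.5714]
tr(P') = 25.9643
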